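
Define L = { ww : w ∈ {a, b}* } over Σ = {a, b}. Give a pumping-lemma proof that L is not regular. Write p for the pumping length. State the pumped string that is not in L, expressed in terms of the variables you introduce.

a^{p+k} b^p a^p b^p

Assume L is regular; let p be its pumping constant.
Take w = a^p b^p a^p b^p = uu where u = a^pb^p; then w ∈ L and |w| = 4p ≥ p.
By the pumping lemma, w = xyz with |xy| ≤ p and |y| > 0.
Because |xy| ≤ p and w begins with p copies of a, we have y = a^k with 1 ≤ k ≤ p.
Pump with i = 2: xy^2z = a^{p+k} b^p a^p b^p, of length 4p+k. Suppose this equals vv. The string starts with a and ends with b, so v does too; thus the boundary between the two copies of v is a b→a transition. There is exactly one such transition, at position 2p+k, so |v| = 2p+k and |vv| = 4p+2k ≠ 4p+k since k ≥ 1. So xy^2z ∉ L.
This contradicts the pumping lemma, so L is not regular.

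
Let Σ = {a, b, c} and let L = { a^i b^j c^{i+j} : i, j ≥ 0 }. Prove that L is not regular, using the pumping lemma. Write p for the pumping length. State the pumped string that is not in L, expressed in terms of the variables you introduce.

a^{p+k} b^p c^{2p}

Toward a contradiction, assume L is regular with pumping length p.
Take w = a^p b^p c^{2p} ∈ L (with i=j=p, i+j=2p), |w| = 4p ≥ p.
By the pumping lemma, w = xyz with |xy| ≤ p and y is nonempty.
Since the first p symbols of w are all a's and |xy| ≤ p, y lies entirely in the leading a-block: y = a^k for some k with 1 ≤ k ≤ p.
Consider xy^2z = a^{p+k} b^p c^{2p}. Now the a- and b-counts sum to 2p+k, but the c-count is 2p ≠ 2p+k. So xy^2z ∉ L.
This is a contradiction; hence L is not regular.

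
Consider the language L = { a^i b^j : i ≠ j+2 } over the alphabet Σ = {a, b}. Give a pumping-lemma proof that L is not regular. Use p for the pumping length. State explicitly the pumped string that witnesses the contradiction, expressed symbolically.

a^{p+p!} b^{p+p!-2}

Toward a contradiction, assume L is regular with pumping length p.
Choose w = a^p b^{p+p!-2}. Since p ≠ (p+p!-2)+2 = p+p!, w ∈ L; and |w| ≥ p.
The pumping lemma gives a decomposition w = xyz where |xy| ≤ p and |y| > 0.
The first p characters of w are a's, so xy (and hence y) consists only of a's. Write y = a^k, 1 ≤ k ≤ p.
Since 1 ≤ k ≤ p, k divides p!; set t = 1 + p!/k. Then xy^t z has p + (p!/k)·k = p + p! copies of a. Now the a-count is p+p! and (b-count)+2 = (p+p!-2)+2 = p+p!, so i ≠ j+2 fails. So xy^t z = a^{p+p!} b^{p+p!-2} ∉ L.
This is a contradiction; hence L is not regular.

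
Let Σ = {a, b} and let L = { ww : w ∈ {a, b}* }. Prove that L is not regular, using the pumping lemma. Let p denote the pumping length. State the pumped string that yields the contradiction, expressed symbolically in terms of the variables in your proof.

a^{p+k} b^p a^p b^p

Assume L is regular; let p be its pumping constant.
Take w = a^p b^p a^p b^p = uu where u = a^pb^p; then w ∈ L and |w| = 4p ≥ p.
By the pumping lemma, w = xyz with |xy| ≤ p and y is nonempty.
The first p characters of w are a's, so xy (and hence y) consists only of a's. Write y = a^k, 1 ≤ k ≤ p.
Pump with i = 2: xy^2z = a^{p+k} b^p a^p b^p, of length 4p+k. Suppose this equals vv. The string starts with a and ends with b, so v does too; thus the boundary between the two copies of v is a b→a transition. There is exactly one such transition, at position 2p+k, so |v| = 2p+k and |vv| = 4p+2k ≠ 4p+k since k ≥ 1. So xy^2z ∉ L.
This contradicts the pumping lemma, so L is not regular.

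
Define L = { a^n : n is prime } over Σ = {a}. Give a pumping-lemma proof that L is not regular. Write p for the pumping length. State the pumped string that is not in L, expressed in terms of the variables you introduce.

a^{q(1+k)}

Assume L is regular. Let p be the pumping length given by the pumping lemma.
Let q be a prime with q ≥ p+2 (infinitely many primes exist), and take w = a^q ∈ L with |w| = q ≥ p.
Write w = xyz as guaranteed by the lemma, with |xy| ≤ p and y is nonempty.
Then y = a^k for some k with 1 ≤ k ≤ p.
Since 1 ≤ k ≤ p, |xz| = q-k. Pump with i = q+1: |xy^{q+1}z| = (q-k)+(q+1)k = q+qk = q(1+k), which is composite (both factors ≥ 2). So xy^{q+1}z = a^{q(1+k)} ∉ L.
This is a contradiction; hence L is not regular.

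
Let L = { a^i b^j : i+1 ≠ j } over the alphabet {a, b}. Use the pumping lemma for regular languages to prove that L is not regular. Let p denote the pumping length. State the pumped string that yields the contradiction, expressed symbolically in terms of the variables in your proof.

Assume L is regular; let p be its pumping constant.
Choose w = a^p b^{p+p!+1}. Since p ≠ (p+p!+1)-1 = p+p!, w ∈ L; and |w| ≥ p.
By the pumping lemma, w = xyz with |xy| ≤ p and |y| ≥ 1.
Since the first p symbols of w are all a's and |xy| ≤ p, y lies entirely in the leading a-block: y = a^k for some k with 1 ≤ k ≤ p.
Since 1 ≤ k ≤ p, k divides p!; set t = 1 + p!/k. Then xy^t z has p + (p!/k)·k = p + p! copies of a. Now the a-count is p+p! and (b-count)-1 = (p+p!+1)-1 = p+p!, so i+1 ≠ j fails. So xy^t z = a^{p+p!} b^{p+p!+1} ∉ L.
This is a contradiction; hence L is not regular.

a^{p+p!} b^{p+p!+1}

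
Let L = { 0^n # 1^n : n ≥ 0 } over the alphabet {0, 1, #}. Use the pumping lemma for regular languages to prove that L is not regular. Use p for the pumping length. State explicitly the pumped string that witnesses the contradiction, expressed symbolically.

Assume L is regular; let p be its pumping constant.
Take w = 0^p # 1^p ∈ L with |w| = 2p+1 ≥ p.
The pumping lemma gives a decomposition w = xyz where |xy| ≤ p and y is nonempty.
Because |xy| ≤ p and w begins with p copies of 0, we have y = 0^k with 1 ≤ k ≤ p.
Pump with i = 2: xy^2z = 0^{p+k} # 1^p, which would require p+k = p. But k ≥ 1, so xy^2z ∉ L.
Contradiction. Therefore L is not regular.

0^{p+k} # 1^p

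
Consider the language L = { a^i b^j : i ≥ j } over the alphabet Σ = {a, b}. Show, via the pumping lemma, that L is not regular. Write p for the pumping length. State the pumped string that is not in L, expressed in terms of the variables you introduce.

Toward a contradiction, assume L is regular with pumping length p.
Choose w = a^p b^p ∈ L, with |w| = 2p ≥ p.
The pumping lemma gives a decomposition w = xyz where |xy| ≤ p and y is nonempty.
The first p characters of w are a's, so xy (and hence y) consists only of a's. Write y = a^k, 1 ≤ k ≤ p.
Consider xy^0z = xz = a^{p-k} b^p. Since k ≥ 1, the a-count p-k is less than p, so i ≥ j fails; thus xz ∉ L.
This contradicts the pumping lemma, so L is not regular.

a^{p-k} b^p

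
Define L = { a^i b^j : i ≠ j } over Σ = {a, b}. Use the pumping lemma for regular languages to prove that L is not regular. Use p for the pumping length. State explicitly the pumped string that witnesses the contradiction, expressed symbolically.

a^{p+p!} b^{p+p!}

Assume L is regular; let p be its pumping constant.
Choose w = a^p b^{p+p!}. Since p ≠ p+p!, w ∈ L; and |w| ≥ p.
The pumping lemma gives a decomposition w = xyz where |xy| ≤ p and |y| ≥ 1.
Because |xy| ≤ p and w begins with p copies of a, we have y = a^k with 1 ≤ k ≤ p.
Since 1 ≤ k ≤ p, k divides p!; set t = 1 + p!/k. Then xy^t z has p + (p!/k)·k = p + p! copies of a. Now the a-count equals the b-count, so i ≠ j fails. So xy^t z = a^{p+p!} b^{p+p!} ∉ L.
This is a contradiction; hence L is not regular.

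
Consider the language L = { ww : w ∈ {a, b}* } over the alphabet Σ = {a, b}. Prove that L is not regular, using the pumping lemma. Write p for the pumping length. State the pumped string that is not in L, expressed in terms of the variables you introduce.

a^{p+k} b^p a^p b^p

Assume L is regular. Let p be the pumping length given by the pumping lemma.
Take w = a^p b^p a^p b^p = uu where u = a^pb^p; then w ∈ L and |w| = 4p ≥ p.
Write w = xyz as guaranteed by the lemma, with |xy| ≤ p and |y| ≥ 1.
The first p characters of w are a's, so xy (and hence y) consists only of a's. Write y = a^k, 1 ≤ k ≤ p.
Pump with i = 2: xy^2z = a^{p+k} b^p a^p b^p, of length 4p+k. Suppose this equals vv. The string starts with a and ends with b, so v does too; thus the boundary between the two copies of v is a b→a transition. There is exactly one such transition, at position 2p+k, so |v| = 2p+k and |vv| = 4p+2k ≠ 4p+k since k ≥ 1. So xy^2z ∉ L.
This contradicts the pumping lemma, so L is not regular.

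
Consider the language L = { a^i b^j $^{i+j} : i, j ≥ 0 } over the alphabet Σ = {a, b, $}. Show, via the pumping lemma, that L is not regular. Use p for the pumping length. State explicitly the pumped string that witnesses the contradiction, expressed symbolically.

a^{p+k} b^p $^{2p}

Assume L is regular. Let p be the pumping length given by the pumping lemma.
Take w = a^p b^p $^{2p} ∈ L (with i=j=p, i+j=2p), |w| = 4p ≥ p.
Write w = xyz as guaranteed by the lemma, with |xy| ≤ p and y is nonempty.
The first p characters of w are a's, so xy (and hence y) consists only of a's. Write y = a^k, 1 ≤ k ≤ p.
Consider xy^2z = a^{p+k} b^p $^{2p}. Now the a- and b-counts sum to 2p+k, but the $-count is 2p ≠ 2p+k. So xy^2z ∉ L.
Contradiction. Therefore L is not regular.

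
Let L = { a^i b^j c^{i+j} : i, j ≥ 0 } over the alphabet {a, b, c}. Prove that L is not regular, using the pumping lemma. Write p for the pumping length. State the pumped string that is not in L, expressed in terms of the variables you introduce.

Suppose for contradiction that L is regular, and let p be the pumping length.
Take w = a^p b^p c^{2p} ∈ L (with i=j=p, i+j=2p), |w| = 4p ≥ p.
By the pumping lemma, w = xyz with |xy| ≤ p and |y| ≥ 1.
Because |xy| ≤ p and w begins with p copies of a, we have y = a^k with 1 ≤ k ≤ p.
Consider xy^2z = a^{p+k} b^p c^{2p}. Now the a- and b-counts sum to 2p+k, but the c-count is 2p ≠ 2p+k. So xy^2z ∉ L.
Contradiction. Therefore L is not regular.

a^{p+k} b^p c^{2p}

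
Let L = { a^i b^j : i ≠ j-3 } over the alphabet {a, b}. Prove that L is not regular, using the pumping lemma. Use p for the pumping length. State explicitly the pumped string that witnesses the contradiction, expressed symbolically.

a^{p+p!} b^{p+p!+3}

Assume L is regular; let p be its pumping constant.
Choose w = a^p b^{p+p!+3}. Since p ≠ (p+p!+3)-3 = p+p!, w ∈ L; and |w| ≥ p.
The pumping lemma gives a decomposition w = xyz where |xy| ≤ p and |y| > 0.
The first p characters of w are a's, so xy (and hence y) consists only of a's. Write y = a^k, 1 ≤ k ≤ p.
Since 1 ≤ k ≤ p, k divides p!; set t = 1 + p!/k. Then xy^t z has p + (p!/k)·k = p + p! copies of a. Now the a-count is p+p! and (b-count)-3 = (p+p!+3)-3 = p+p!, so i ≠ j-3 fails. So xy^t z = a^{p+p!} b^{p+p!+3} ∉ L.
Contradiction. Therefore L is not regular.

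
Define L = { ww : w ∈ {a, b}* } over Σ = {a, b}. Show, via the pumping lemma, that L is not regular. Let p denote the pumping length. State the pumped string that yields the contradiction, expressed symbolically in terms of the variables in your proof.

a^{p+k} b^p a^p b^p

Suppose for contradiction that L is regular, and let p be the pumping length.
Take w = a^p b^p a^p b^p = uu where u = a^pb^p; then w ∈ L and |w| = 4p ≥ p.
The pumping lemma gives a decomposition w = xyz where |xy| ≤ p and |y| ≥ 1.
The first p characters of w are a's, so xy (and hence y) consists only of a's. Write y = a^k, 1 ≤ k ≤ p.
Pump with i = 2: xy^2z = a^{p+k} b^p a^p b^p, of length 4p+k. Suppose this equals vv. The string starts with a and ends with b, so v does too; thus the boundary between the two copies of v is a b→a transition. There is exactly one such transition, at position 2p+k, so |v| = 2p+k and |vv| = 4p+2k ≠ 4p+k since k ≥ 1. So xy^2z ∉ L.
This contradicts the pumping lemma, so L is not regular.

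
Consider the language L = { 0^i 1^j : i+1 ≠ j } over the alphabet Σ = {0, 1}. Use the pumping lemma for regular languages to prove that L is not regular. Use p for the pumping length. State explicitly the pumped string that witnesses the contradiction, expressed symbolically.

0^{p+p!} 1^{p+p!+1}

Suppose for contradiction that L is regular, and let p be the pumping length.
Choose w = 0^p 1^{p+p!+1}. Since p ≠ (p+p!+1)-1 = p+p!, w ∈ L; and |w| ≥ p.
The pumping lemma gives a decomposition w = xyz where |xy| ≤ p and |y| > 0.
Since the first p symbols of w are all 0's and |xy| ≤ p, y lies entirely in the leading 0-block: y = 0^k for some k with 1 ≤ k ≤ p.
Since 1 ≤ k ≤ p, k divides p!; set t = 1 + p!/k. Then xy^t z has p + (p!/k)·k = p + p! copies of 0. Now the 0-count is p+p! and (1-count)-1 = (p+p!+1)-1 = p+p!, so i+1 ≠ j fails. So xy^t z = 0^{p+p!} 1^{p+p!+1} ∉ L.
Contradiction. Therefore L is not regular.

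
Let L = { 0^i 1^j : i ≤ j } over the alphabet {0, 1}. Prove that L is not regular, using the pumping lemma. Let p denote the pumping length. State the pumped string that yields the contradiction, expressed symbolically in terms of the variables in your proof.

0^{p+k} 1^p

Assume L is regular. Let p be the pumping length given by the pumping lemma.
Choose w = 0^p 1^p ∈ L, with |w| = 2p ≥ p.
By the pumping lemma, w = xyz with |xy| ≤ p and |y| ≥ 1.
The first p characters of w are 0's, so xy (and hence y) consists only of 0's. Write y = 0^k, 1 ≤ k ≤ p.
Consider xy^2z = 0^{p+k} 1^p. Since k ≥ 1, the 0-count p+k exceeds the 1-count p, so i ≤ j fails; thus xy^2z ∉ L.
Contradiction. Therefore L is not regular.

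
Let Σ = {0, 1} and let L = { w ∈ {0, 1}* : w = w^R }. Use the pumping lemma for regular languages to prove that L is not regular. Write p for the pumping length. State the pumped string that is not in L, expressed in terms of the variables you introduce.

Assume L is regular. Let p be the pumping length given by the pumping lemma.
Take w = 0^p 1 0^p, a palindrome of length 2p+1 ≥ p.
By the pumping lemma, w = xyz with |xy| ≤ p and |y| ≥ 1.
The first p characters of w are 0's, so xy (and hence y) consists only of 0's. Write y = 0^k, 1 ≤ k ≤ p.
Pump with i = 2: xy^2z = 0^{p+k} 1 0^p. Its reverse is 0^p 1 0^{p+k}, which differs from xy^2z since k ≥ 1. So xy^2z is not a palindrome and xy^2z ∉ L.
Contradiction. Therefore L is not regular.

0^{p+k} 1 0^p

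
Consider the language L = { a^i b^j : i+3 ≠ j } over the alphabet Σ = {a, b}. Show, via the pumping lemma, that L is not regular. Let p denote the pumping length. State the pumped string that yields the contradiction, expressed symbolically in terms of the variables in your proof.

a^{p+p!} b^{p+p!+3}

Suppose for contradiction that L is regular, and let p be the pumping length.
Choose w = a^p b^{p+p!+3}. Since p ≠ (p+p!+3)-3 = p+p!, w ∈ L; and |w| ≥ p.
The pumping lemma gives a decomposition w = xyz where |xy| ≤ p and |y| ≥ 1.
Since the first p symbols of w are all a's and |xy| ≤ p, y lies entirely in the leading a-block: y = a^k for some k with 1 ≤ k ≤ p.
Since 1 ≤ k ≤ p, k divides p!; set t = 1 + p!/k. Then xy^t z has p + (p!/k)·k = p + p! copies of a. Now the a-count is p+p! and (b-count)-3 = (p+p!+3)-3 = p+p!, so i+3 ≠ j fails. So xy^t z = a^{p+p!} b^{p+p!+3} ∉ L.
This is a contradiction; hence L is not regular.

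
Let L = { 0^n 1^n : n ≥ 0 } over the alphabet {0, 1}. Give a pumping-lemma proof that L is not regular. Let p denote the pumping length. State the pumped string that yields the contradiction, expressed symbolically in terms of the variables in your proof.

Toward a contradiction, assume L is regular with pumping length p.
Let w = 0^p 1^p ∈ L; note |w| = 2p ≥ p.
By the pumping lemma, w = xyz with |xy| ≤ p and y is nonempty.
Since the first p symbols of w are all 0's and |xy| ≤ p, y lies entirely in the leading 0-block: y = 0^k for some k with 1 ≤ k ≤ p.
Pump with i = 2: xy^2z = 0^{p+k} 1^p. For this to lie in L we would need p = p+k, which forces k = 0. But k ≥ 1, so xy^2z ∉ L.
This is a contradiction; hence L is not regular.

0^{p+k} 1^p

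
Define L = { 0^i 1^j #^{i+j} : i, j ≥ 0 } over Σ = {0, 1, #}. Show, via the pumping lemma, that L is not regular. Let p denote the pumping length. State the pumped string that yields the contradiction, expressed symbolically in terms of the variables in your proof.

Suppose for contradiction that L is regular, and let p be the pumping length.
Take w = 0^p 1^p #^{2p} ∈ L (with i=j=p, i+j=2p), |w| = 4p ≥ p.
By the pumping lemma, w = xyz with |xy| ≤ p and y is nonempty.
Because |xy| ≤ p and w begins with p copies of 0, we have y = 0^k with 1 ≤ k ≤ p.
Consider xy^2z = 0^{p+k} 1^p #^{2p}. Now the 0- and 1-counts sum to 2p+k, but the #-count is 2p ≠ 2p+k. So xy^2z ∉ L.
Contradiction. Therefore L is not regular.

0^{p+k} 1^p #^{2p}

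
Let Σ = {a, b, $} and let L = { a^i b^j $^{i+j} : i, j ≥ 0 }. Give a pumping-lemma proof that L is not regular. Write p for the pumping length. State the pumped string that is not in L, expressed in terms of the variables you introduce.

a^{p+k} b^p $^{2p}

Toward a contradiction, assume L is regular with pumping length p.
Take w = a^p b^p $^{2p} ∈ L (with i=j=p, i+j=2p), |w| = 4p ≥ p.
Write w = xyz as guaranteed by the lemma, with |xy| ≤ p and |y| > 0.
Since the first p symbols of w are all a's and |xy| ≤ p, y lies entirely in the leading a-block: y = a^k for some k with 1 ≤ k ≤ p.
Consider xy^2z = a^{p+k} b^p $^{2p}. Now the a- and b-counts sum to 2p+k, but the $-count is 2p ≠ 2p+k. So xy^2z ∉ L.
This contradicts the pumping lemma, so L is not regular.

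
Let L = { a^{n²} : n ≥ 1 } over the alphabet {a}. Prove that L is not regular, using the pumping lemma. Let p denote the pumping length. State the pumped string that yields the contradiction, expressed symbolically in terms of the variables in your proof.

Suppose for contradiction that L is regular, and let p be the pumping length.
Take w = a^{p²} ∈ L with |w| = p² ≥ p.
The pumping lemma gives a decomposition w = xyz where |xy| ≤ p and y is nonempty.
Then y = a^k for some k with 1 ≤ k ≤ p.
Pump with i = 2: xy^2z = a^{p²+k}. Since 1 ≤ k ≤ p, p² < p²+k ≤ p²+p < (p+1)², so p²+k lies strictly between consecutive squares and is not a perfect square. So xy^2z ∉ L.
This contradicts the pumping lemma, so L is not regular.

a^{p²+k}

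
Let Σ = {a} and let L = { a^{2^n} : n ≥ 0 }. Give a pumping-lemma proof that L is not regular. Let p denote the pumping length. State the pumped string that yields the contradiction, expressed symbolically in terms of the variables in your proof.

Toward a contradiction, assume L is regular with pumping length p.
Take w = a^{2^p} ∈ L with |w| = 2^p ≥ p.
The pumping lemma gives a decomposition w = xyz where |xy| ≤ p and |y| ≥ 1.
Then y = a^k for some k with 1 ≤ k ≤ p.
Pump with i = 2: xy^2z = a^{2^p+k}. Since 1 ≤ k ≤ p < 2^p, we have 2^p < 2^p+k < 2^{p+1}, so 2^p+k is not a power of 2. So xy^2z ∉ L.
Contradiction. Therefore L is not regular.

a^{2^p+k}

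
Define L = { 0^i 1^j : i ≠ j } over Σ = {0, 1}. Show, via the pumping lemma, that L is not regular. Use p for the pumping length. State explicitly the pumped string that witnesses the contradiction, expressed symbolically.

Assume L is regular; let p be its pumping constant.
Choose w = 0^p 1^{p+p!}. Since p ≠ p+p!, w ∈ L; and |w| ≥ p.
The pumping lemma gives a decomposition w = xyz where |xy| ≤ p and |y| > 0.
The first p characters of w are 0's, so xy (and hence y) consists only of 0's. Write y = 0^k, 1 ≤ k ≤ p.
Since 1 ≤ k ≤ p, k divides p!; set t = 1 + p!/k. Then xy^t z has p + (p!/k)·k = p + p! copies of 0. Now the 0-count equals the 1-count, so i ≠ j fails. So xy^t z = 0^{p+p!} 1^{p+p!} ∉ L.
This contradicts the pumping lemma, so L is not regular.

0^{p+p!} 1^{p+p!}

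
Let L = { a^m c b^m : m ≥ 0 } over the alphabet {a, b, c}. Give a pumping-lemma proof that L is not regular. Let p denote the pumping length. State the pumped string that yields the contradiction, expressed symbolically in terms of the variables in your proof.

a^{p+k} c b^p

Assume L is regular. Let p be the pumping length given by the pumping lemma.
Take w = a^p c b^p ∈ L with |w| = 2p+1 ≥ p.
The pumping lemma gives a decomposition w = xyz where |xy| ≤ p and |y| > 0.
The first p characters of w are a's, so xy (and hence y) consists only of a's. Write y = a^k, 1 ≤ k ≤ p.
Pump with i = 2: xy^2z = a^{p+k} c b^p, which would require p+k = p. But k ≥ 1, so xy^2z ∉ L.
Contradiction. Therefore L is not regular.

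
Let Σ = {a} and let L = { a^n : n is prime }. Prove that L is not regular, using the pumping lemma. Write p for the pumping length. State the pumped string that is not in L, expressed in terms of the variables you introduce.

Assume L is regular. Let p be the pumping length given by the pumping lemma.
Let q be a prime with q ≥ p+2 (infinitely many primes exist), and take w = a^q ∈ L with |w| = q ≥ p.
The pumping lemma gives a decomposition w = xyz where |xy| ≤ p and y is nonempty.
Then y = a^k for some k with 1 ≤ k ≤ p.
Since 1 ≤ k ≤ p, |xz| = q-k. Pump with i = q+1: |xy^{q+1}z| = (q-k)+(q+1)k = q+qk = q(1+k), which is composite (both factors ≥ 2). So xy^{q+1}z = a^{q(1+k)} ∉ L.
This contradicts the pumping lemma, so L is not regular.

a^{q(1+k)}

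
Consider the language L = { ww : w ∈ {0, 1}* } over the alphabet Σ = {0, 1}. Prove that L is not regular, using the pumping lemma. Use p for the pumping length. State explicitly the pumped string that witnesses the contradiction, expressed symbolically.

0^{p+k} 1^p 0^p 1^p

Suppose for contradiction that L is regular, and let p be the pumping length.
Take w = 0^p 1^p 0^p 1^p = uu where u = 0^p1^p; then w ∈ L and |w| = 4p ≥ p.
Write w = xyz as guaranteed by the lemma, with |xy| ≤ p and |y| > 0.
The first p characters of w are 0's, so xy (and hence y) consists only of 0's. Write y = 0^k, 1 ≤ k ≤ p.
Pump with i = 2: xy^2z = 0^{p+k} 1^p 0^p 1^p, of length 4p+k. Suppose this equals vv. The string starts with 0 and ends with 1, so v does too; thus the boundary between the two copies of v is a 1→0 transition. There is exactly one such transition, at position 2p+k, so |v| = 2p+k and |vv| = 4p+2k ≠ 4p+k since k ≥ 1. So xy^2z ∉ L.
This contradicts the pumping lemma, so L is not regular.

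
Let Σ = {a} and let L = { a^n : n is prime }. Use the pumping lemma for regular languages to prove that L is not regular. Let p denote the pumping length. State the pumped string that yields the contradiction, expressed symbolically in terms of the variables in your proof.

Suppose for contradiction that L is regular, and let p be the pumping length.
Let q be a prime with q ≥ p+2 (infinitely many primes exist), and take w = a^q ∈ L with |w| = q ≥ p.
Write w = xyz as guaranteed by the lemma, with |xy| ≤ p and |y| > 0.
Then y = a^k for some k with 1 ≤ k ≤ p.
Since 1 ≤ k ≤ p, |xz| = q-k. Pump with i = q+1: |xy^{q+1}z| = (q-k)+(q+1)k = q+qk = q(1+k), which is composite (both factors ≥ 2). So xy^{q+1}z = a^{q(1+k)} ∉ L.
Contradiction. Therefore L is not regular.

a^{q(1+k)}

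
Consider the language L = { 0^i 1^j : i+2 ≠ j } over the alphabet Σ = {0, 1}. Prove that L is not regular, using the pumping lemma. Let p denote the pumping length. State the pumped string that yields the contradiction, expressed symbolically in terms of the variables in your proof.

Toward a contradiction, assume L is regular with pumping length p.
Choose w = 0^p 1^{p+p!+2}. Since p ≠ (p+p!+2)-2 = p+p!, w ∈ L; and |w| ≥ p.
The pumping lemma gives a decomposition w = xyz where |xy| ≤ p and |y| > 0.
Since the first p symbols of w are all 0's and |xy| ≤ p, y lies entirely in the leading 0-block: y = 0^k for some k with 1 ≤ k ≤ p.
Since 1 ≤ k ≤ p, k divides p!; set t = 1 + p!/k. Then xy^t z has p + (p!/k)·k = p + p! copies of 0. Now the 0-count is p+p! and (1-count)-2 = (p+p!+2)-2 = p+p!, so i+2 ≠ j fails. So xy^t z = 0^{p+p!} 1^{p+p!+2} ∉ L.
Contradiction. Therefore L is not regular.

0^{p+p!} 1^{p+p!+2}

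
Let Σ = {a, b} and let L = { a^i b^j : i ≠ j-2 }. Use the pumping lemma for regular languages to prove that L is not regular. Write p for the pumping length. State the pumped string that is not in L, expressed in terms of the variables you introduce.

a^{p+p!} b^{p+p!+2}

Suppose for contradiction that L is regular, and let p be the pumping length.
Choose w = a^p b^{p+p!+2}. Since p ≠ (p+p!+2)-2 = p+p!, w ∈ L; and |w| ≥ p.
Write w = xyz as guaranteed by the lemma, with |xy| ≤ p and |y| > 0.
Since the first p symbols of w are all a's and |xy| ≤ p, y lies entirely in the leading a-block: y = a^k for some k with 1 ≤ k ≤ p.
Since 1 ≤ k ≤ p, k divides p!; set t = 1 + p!/k. Then xy^t z has p + (p!/k)·k = p + p! copies of a. Now the a-count is p+p! and (b-count)-2 = (p+p!+2)-2 = p+p!, so i ≠ j-2 fails. So xy^t z = a^{p+p!} b^{p+p!+2} ∉ L.
This is a contradiction; hence L is not regular.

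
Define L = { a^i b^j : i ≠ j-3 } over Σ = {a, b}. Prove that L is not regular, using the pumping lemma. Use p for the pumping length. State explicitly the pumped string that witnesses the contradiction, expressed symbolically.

a^{p+p!} b^{p+p!+3}

Assume L is regular. Let p be the pumping length given by the pumping lemma.
Choose w = a^p b^{p+p!+3}. Since p ≠ (p+p!+3)-3 = p+p!, w ∈ L; and |w| ≥ p.
By the pumping lemma, w = xyz with |xy| ≤ p and |y| > 0.
The first p characters of w are a's, so xy (and hence y) consists only of a's. Write y = a^k, 1 ≤ k ≤ p.
Since 1 ≤ k ≤ p, k divides p!; set t = 1 + p!/k. Then xy^t z has p + (p!/k)·k = p + p! copies of a. Now the a-count is p+p! and (b-count)-3 = (p+p!+3)-3 = p+p!, so i ≠ j-3 fails. So xy^t z = a^{p+p!} b^{p+p!+3} ∉ L.
This is a contradiction; hence L is not regular.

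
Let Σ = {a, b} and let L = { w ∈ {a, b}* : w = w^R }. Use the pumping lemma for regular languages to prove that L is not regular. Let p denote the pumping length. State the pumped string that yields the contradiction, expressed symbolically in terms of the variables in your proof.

a^{p+k} b a^p

Suppose for contradiction that L is regular, and let p be the pumping length.
Take w = a^p b a^p, a palindrome of length 2p+1 ≥ p.
Write w = xyz as guaranteed by the lemma, with |xy| ≤ p and |y| > 0.
Because |xy| ≤ p and w begins with p copies of a, we have y = a^k with 1 ≤ k ≤ p.
Pump with i = 2: xy^2z = a^{p+k} b a^p. Its reverse is a^p b a^{p+k}, which differs from xy^2z since k ≥ 1. So xy^2z is not a palindrome and xy^2z ∉ L.
This is a contradiction; hence L is not regular.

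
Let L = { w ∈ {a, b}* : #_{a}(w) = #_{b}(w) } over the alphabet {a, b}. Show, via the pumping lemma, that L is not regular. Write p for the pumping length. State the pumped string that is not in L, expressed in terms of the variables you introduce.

Assume L is regular; let p be its pumping constant.
Choose w = a^p b^p ∈ L with |w| = 2p ≥ p.
The pumping lemma gives a decomposition w = xyz where |xy| ≤ p and y is nonempty.
Because |xy| ≤ p and w begins with p copies of a, we have y = a^k with 1 ≤ k ≤ p.
Pump with i = 2: xy^2z = a^{p+k} b^p has p+k occurrences of a but only p of b. Since k ≥ 1 the counts differ, so xy^2z ∉ L.
Contradiction. Therefore L is not regular.

a^{p+k} b^p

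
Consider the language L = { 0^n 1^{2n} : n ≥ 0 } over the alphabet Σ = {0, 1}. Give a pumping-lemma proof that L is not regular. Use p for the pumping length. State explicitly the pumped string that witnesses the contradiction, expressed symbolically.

0^{p+k} 1^{2p}

Assume L is regular; let p be its pumping constant.
Take w = 0^p 1^{2p}. Then w ∈ L and |w| = 3p ≥ p.
The pumping lemma gives a decomposition w = xyz where |xy| ≤ p and y is nonempty.
The first p characters of w are 0's, so xy (and hence y) consists only of 0's. Write y = 0^k, 1 ≤ k ≤ p.
Pump with i = 2: xy^2z = 0^{p+k} 1^{2p}. For this to lie in L we would need 2p = 2(p+k), which forces k = 0. But k ≥ 1, so xy^2z ∉ L.
Contradiction. Therefore L is not regular.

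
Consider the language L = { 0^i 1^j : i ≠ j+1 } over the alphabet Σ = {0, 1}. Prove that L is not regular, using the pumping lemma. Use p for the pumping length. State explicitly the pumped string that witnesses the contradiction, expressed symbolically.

0^{p+p!} 1^{p+p!-1}

Toward a contradiction, assume L is regular with pumping length p.
Choose w = 0^p 1^{p+p!-1}. Since p ≠ (p+p!-1)+1 = p+p!, w ∈ L; and |w| ≥ p.
Write w = xyz as guaranteed by the lemma, with |xy| ≤ p and y is nonempty.
Because |xy| ≤ p and w begins with p copies of 0, we have y = 0^k with 1 ≤ k ≤ p.
Since 1 ≤ k ≤ p, k divides p!; set t = 1 + p!/k. Then xy^t z has p + (p!/k)·k = p + p! copies of 0. Now the 0-count is p+p! and (1-count)+1 = (p+p!-1)+1 = p+p!, so i ≠ j+1 fails. So xy^t z = 0^{p+p!} 1^{p+p!-1} ∉ L.
This contradicts the pumping lemma, so L is not regular.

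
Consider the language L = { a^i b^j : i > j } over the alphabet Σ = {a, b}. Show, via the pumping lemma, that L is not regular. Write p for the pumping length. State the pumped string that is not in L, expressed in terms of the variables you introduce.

Assume L is regular; let p be its pumping constant.
Choose w = a^{p+1} b^p ∈ L, with |w| = 2p+1 ≥ p.
By the pumping lemma, w = xyz with |xy| ≤ p and |y| > 0.
Since the first p symbols of w are all a's and |xy| ≤ p, y lies entirely in the leading a-block: y = a^k for some k with 1 ≤ k ≤ p.
Consider xy^0z = xz = a^{p+1-k} b^p. Since k ≥ 1, the a-count p+1-k is at most p, so i > j fails; thus xz ∉ L.
Contradiction. Therefore L is not regular.

a^{p+1-k} b^p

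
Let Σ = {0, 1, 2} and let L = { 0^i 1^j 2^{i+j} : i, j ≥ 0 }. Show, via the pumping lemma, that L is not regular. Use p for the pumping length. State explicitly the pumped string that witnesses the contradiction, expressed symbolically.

Toward a contradiction, assume L is regular with pumping length p.
Take w = 0^p 1^p 2^{2p} ∈ L (with i=j=p, i+j=2p), |w| = 4p ≥ p.
By the pumping lemma, w = xyz with |xy| ≤ p and |y| > 0.
The first p characters of w are 0's, so xy (and hence y) consists only of 0's. Write y = 0^k, 1 ≤ k ≤ p.
Consider xy^2z = 0^{p+k} 1^p 2^{2p}. Now the 0- and 1-counts sum to 2p+k, but the 2-count is 2p ≠ 2p+k. So xy^2z ∉ L.
This is a contradiction; hence L is not regular.

0^{p+k} 1^p 2^{2p}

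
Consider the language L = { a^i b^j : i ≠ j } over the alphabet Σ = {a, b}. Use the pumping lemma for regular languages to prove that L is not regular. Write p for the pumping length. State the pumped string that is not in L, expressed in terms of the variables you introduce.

a^{p+p!} b^{p+p!}

Assume L is regular; let p be its pumping constant.
Choose w = a^p b^{p+p!}. Since p ≠ p+p!, w ∈ L; and |w| ≥ p.
The pumping lemma gives a decomposition w = xyz where |xy| ≤ p and |y| ≥ 1.
Because |xy| ≤ p and w begins with p copies of a, we have y = a^k with 1 ≤ k ≤ p.
Since 1 ≤ k ≤ p, k divides p!; set t = 1 + p!/k. Then xy^t z has p + (p!/k)·k = p + p! copies of a. Now the a-count equals the b-count, so i ≠ j fails. So xy^t z = a^{p+p!} b^{p+p!} ∉ L.
This contradicts the pumping lemma, so L is not regular.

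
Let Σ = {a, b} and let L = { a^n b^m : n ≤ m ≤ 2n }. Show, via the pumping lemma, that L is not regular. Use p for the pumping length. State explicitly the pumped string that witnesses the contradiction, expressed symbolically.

Assume L is regular. Let p be the pumping length given by the pumping lemma.
Take w = a^p b^p ∈ L (since p ≤ p ≤ 2p), with |w| = 2p ≥ p.
Write w = xyz as guaranteed by the lemma, with |xy| ≤ p and |y| ≥ 1.
Since the first p symbols of w are all a's and |xy| ≤ p, y lies entirely in the leading a-block: y = a^k for some k with 1 ≤ k ≤ p.
Pump with i = 2: xy^2z = a^{p+k} b^p. Now n = p+k > p = m, so the condition n ≤ m fails. Thus xy^2z ∉ L.
Contradiction. Therefore L is not regular.

a^{p+k} b^p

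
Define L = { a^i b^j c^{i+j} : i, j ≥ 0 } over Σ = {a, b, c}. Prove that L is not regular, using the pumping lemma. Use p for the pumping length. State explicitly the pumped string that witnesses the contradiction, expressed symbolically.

a^{p+k} b^p c^{2p}

Assume L is regular. Let p be the pumping length given by the pumping lemma.
Take w = a^p b^p c^{2p} ∈ L (with i=j=p, i+j=2p), |w| = 4p ≥ p.
Write w = xyz as guaranteed by the lemma, with |xy| ≤ p and |y| > 0.
The first p characters of w are a's, so xy (and hence y) consists only of a's. Write y = a^k, 1 ≤ k ≤ p.
Consider xy^2z = a^{p+k} b^p c^{2p}. Now the a- and b-counts sum to 2p+k, but the c-count is 2p ≠ 2p+k. So xy^2z ∉ L.
This is a contradiction; hence L is not regular.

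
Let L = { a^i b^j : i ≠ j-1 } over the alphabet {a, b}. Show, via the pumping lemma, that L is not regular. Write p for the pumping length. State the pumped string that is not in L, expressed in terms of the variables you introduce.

Suppose for contradiction that L is regular, and let p be the pumping length.
Choose w = a^p b^{p+p!+1}. Since p ≠ (p+p!+1)-1 = p+p!, w ∈ L; and |w| ≥ p.
Write w = xyz as guaranteed by the lemma, with |xy| ≤ p and |y| ≥ 1.
The first p characters of w are a's, so xy (and hence y) consists only of a's. Write y = a^k, 1 ≤ k ≤ p.
Since 1 ≤ k ≤ p, k divides p!; set t = 1 + p!/k. Then xy^t z has p + (p!/k)·k = p + p! copies of a. Now the a-count is p+p! and (b-count)-1 = (p+p!+1)-1 = p+p!, so i ≠ j-1 fails. So xy^t z = a^{p+p!} b^{p+p!+1} ∉ L.
Contradiction. Therefore L is not regular.

a^{p+p!} b^{p+p!+1}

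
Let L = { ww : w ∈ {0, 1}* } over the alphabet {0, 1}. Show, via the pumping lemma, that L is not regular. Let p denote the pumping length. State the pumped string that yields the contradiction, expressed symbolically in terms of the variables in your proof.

0^{p+k} 1^p 0^p 1^p

Toward a contradiction, assume L is regular with pumping length p.
Take w = 0^p 1^p 0^p 1^p = uu where u = 0^p1^p; then w ∈ L and |w| = 4p ≥ p.
Write w = xyz as guaranteed by the lemma, with |xy| ≤ p and |y| ≥ 1.
Because |xy| ≤ p and w begins with p copies of 0, we have y = 0^k with 1 ≤ k ≤ p.
Pump with i = 2: xy^2z = 0^{p+k} 1^p 0^p 1^p, of length 4p+k. Suppose this equals vv. The string starts with 0 and ends with 1, so v does too; thus the boundary between the two copies of v is a 1→0 transition. There is exactly one such transition, at position 2p+k, so |v| = 2p+k and |vv| = 4p+2k ≠ 4p+k since k ≥ 1. So xy^2z ∉ L.
This contradicts the pumping lemma, so L is not regular.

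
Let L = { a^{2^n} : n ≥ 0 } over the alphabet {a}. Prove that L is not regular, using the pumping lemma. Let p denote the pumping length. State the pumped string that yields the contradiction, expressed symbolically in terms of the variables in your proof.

a^{2^p+k}

Assume L is regular; let p be its pumping constant.
Take w = a^{2^p} ∈ L with |w| = 2^p ≥ p.
Write w = xyz as guaranteed by the lemma, with |xy| ≤ p and |y| > 0.
Then y = a^k for some k with 1 ≤ k ≤ p.
Pump with i = 2: xy^2z = a^{2^p+k}. Since 1 ≤ k ≤ p < 2^p, we have 2^p < 2^p+k < 2^{p+1}, so 2^p+k is not a power of 2. So xy^2z ∉ L.
Contradiction. Therefore L is not regular.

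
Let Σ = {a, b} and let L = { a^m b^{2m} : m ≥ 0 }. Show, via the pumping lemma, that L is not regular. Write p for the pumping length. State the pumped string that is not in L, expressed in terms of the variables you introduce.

Suppose for contradiction that L is regular, and let p be the pumping length.
Let w = a^p b^{2p} ∈ L; note |w| = 3p ≥ p.
By the pumping lemma, w = xyz with |xy| ≤ p and |y| ≥ 1.
The first p characters of w are a's, so xy (and hence y) consists only of a's. Write y = a^k, 1 ≤ k ≤ p.
Pump with i = 2: xy^2z = a^{p+k} b^{2p}. For this to lie in L we would need 2p = 2(p+k), which forces k = 0. But k ≥ 1, so xy^2z ∉ L.
Contradiction. Therefore L is not regular.

a^{p+k} b^{2p}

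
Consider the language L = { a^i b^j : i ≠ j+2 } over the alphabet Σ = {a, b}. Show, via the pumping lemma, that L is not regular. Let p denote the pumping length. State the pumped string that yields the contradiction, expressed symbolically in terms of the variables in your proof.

Toward a contradiction, assume L is regular with pumping length p.
Choose w = a^p b^{p+p!-2}. Since p ≠ (p+p!-2)+2 = p+p!, w ∈ L; and |w| ≥ p.
The pumping lemma gives a decomposition w = xyz where |xy| ≤ p and |y| > 0.
Because |xy| ≤ p and w begins with p copies of a, we have y = a^k with 1 ≤ k ≤ p.
Since 1 ≤ k ≤ p, k divides p!; set t = 1 + p!/k. Then xy^t z has p + (p!/k)·k = p + p! copies of a. Now the a-count is p+p! and (b-count)+2 = (p+p!-2)+2 = p+p!, so i ≠ j+2 fails. So xy^t z = a^{p+p!} b^{p+p!-2} ∉ L.
This is a contradiction; hence L is not regular.

a^{p+p!} b^{p+p!-2}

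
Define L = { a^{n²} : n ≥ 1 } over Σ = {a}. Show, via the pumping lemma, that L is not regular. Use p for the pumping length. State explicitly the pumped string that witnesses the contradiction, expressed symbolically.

a^{p²+k}

Toward a contradiction, assume L is regular with pumping length p.
Take w = a^{p²} ∈ L with |w| = p² ≥ p.
By the pumping lemma, w = xyz with |xy| ≤ p and |y| ≥ 1.
Then y = a^k for some k with 1 ≤ k ≤ p.
Pump with i = 2: xy^2z = a^{p²+k}. Since 1 ≤ k ≤ p, p² < p²+k ≤ p²+p < (p+1)², so p²+k lies strictly between consecutive squares and is not a perfect square. So xy^2z ∉ L.
This is a contradiction; hence L is not regular.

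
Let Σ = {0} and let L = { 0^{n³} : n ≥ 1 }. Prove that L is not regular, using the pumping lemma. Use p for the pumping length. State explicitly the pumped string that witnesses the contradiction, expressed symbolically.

Toward a contradiction, assume L is regular with pumping length p.
Take w = 0^{p³} ∈ L with |w| = p³ ≥ p.
The pumping lemma gives a decomposition w = xyz where |xy| ≤ p and y is nonempty.
Then y = 0^k for some k with 1 ≤ k ≤ p.
Pump with i = 2: xy^2z = 0^{p³+k}. Since 1 ≤ k ≤ p, p³ < p³+k ≤ p³+p < p³+3p²+3p+1 = (p+1)³, so p³+k is not a perfect cube. So xy^2z ∉ L.
This contradicts the pumping lemma, so L is not regular.

0^{p³+k}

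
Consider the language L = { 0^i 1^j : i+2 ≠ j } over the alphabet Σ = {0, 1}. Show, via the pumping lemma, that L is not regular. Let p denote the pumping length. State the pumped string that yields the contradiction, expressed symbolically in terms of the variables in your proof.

0^{p+p!} 1^{p+p!+2}

Suppose for contradiction that L is regular, and let p be the pumping length.
Choose w = 0^p 1^{p+p!+2}. Since p ≠ (p+p!+2)-2 = p+p!, w ∈ L; and |w| ≥ p.
Write w = xyz as guaranteed by the lemma, with |xy| ≤ p and |y| > 0.
Because |xy| ≤ p and w begins with p copies of 0, we have y = 0^k with 1 ≤ k ≤ p.
Since 1 ≤ k ≤ p, k divides p!; set t = 1 + p!/k. Then xy^t z has p + (p!/k)·k = p + p! copies of 0. Now the 0-count is p+p! and (1-count)-2 = (p+p!+2)-2 = p+p!, so i+2 ≠ j fails. So xy^t z = 0^{p+p!} 1^{p+p!+2} ∉ L.
This contradicts the pumping lemma, so L is not regular.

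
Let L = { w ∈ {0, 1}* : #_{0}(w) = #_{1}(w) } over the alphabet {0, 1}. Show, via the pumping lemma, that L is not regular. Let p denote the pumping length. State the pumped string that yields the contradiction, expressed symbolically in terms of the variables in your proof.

Assume L is regular; let p be its pumping constant.
Choose w = 0^p 1^p ∈ L with |w| = 2p ≥ p.
Write w = xyz as guaranteed by the lemma, with |xy| ≤ p and |y| > 0.
Since the first p symbols of w are all 0's and |xy| ≤ p, y lies entirely in the leading 0-block: y = 0^k for some k with 1 ≤ k ≤ p.
Pump with i = 2: xy^2z = 0^{p+k} 1^p has p+k occurrences of 0 but only p of 1. Since k ≥ 1 the counts differ, so xy^2z ∉ L.
This contradicts the pumping lemma, so L is not regular.

0^{p+k} 1^p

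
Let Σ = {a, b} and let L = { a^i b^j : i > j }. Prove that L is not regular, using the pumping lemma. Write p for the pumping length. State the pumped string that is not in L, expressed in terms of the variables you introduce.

Toward a contradiction, assume L is regular with pumping length p.
Choose w = a^{p+1} b^p ∈ L, with |w| = 2p+1 ≥ p.
By the pumping lemma, w = xyz with |xy| ≤ p and y is nonempty.
Since the first p symbols of w are all a's and |xy| ≤ p, y lies entirely in the leading a-block: y = a^k for some k with 1 ≤ k ≤ p.
Consider xy^0z = xz = a^{p+1-k} b^p. Since k ≥ 1, the a-count p+1-k is at most p, so i > j fails; thus xz ∉ L.
Contradiction. Therefore L is not regular.

a^{p+1-k} b^p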